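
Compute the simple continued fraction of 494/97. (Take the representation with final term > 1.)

[5; 10, 1, 3, 2]

494 = 5×97 + 9
97 = 10×9 + 7
9 = 1×7 + 2
7 = 3×2 + 1
2 = 2×1 + 0  (stop)
So 494/97 = [5; 10, 1, 3, 2].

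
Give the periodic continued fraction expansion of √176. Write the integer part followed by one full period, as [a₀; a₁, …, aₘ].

a₀ = ⌊√176⌋ = 13.
With m₀=0, d₀=1 and mₖ₊₁ = dₖaₖ − mₖ, dₖ₊₁ = (n − mₖ₊₁²)/dₖ, aₖ₊₁ = ⌊(a₀+mₖ₊₁)/dₖ₊₁⌋:
  k=1: m=13, d=7, a=3
  k=2: m=8, d=16, a=1
  k=3: m=8, d=7, a=3
  k=4: m=13, d=1, a=26
d=1 and a=2a₀=26 at k=4, so the next step gives (m, d) = (13, 7) again — its k=1 value — and the period has length 4.

[13; 3, 1, 3, 26]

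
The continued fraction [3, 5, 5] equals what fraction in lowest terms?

Using pₖ = aₖpₖ₋₁ + pₖ₋₂ and qₖ = aₖqₖ₋₁ + qₖ₋₂:
  k=0: a=3, p=3, q=1
  k=1: a=5, p=16, q=5
  k=2: a=5, p=83, q=26

83/26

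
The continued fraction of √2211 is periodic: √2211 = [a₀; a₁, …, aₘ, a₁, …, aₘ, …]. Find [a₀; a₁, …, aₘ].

[47; 47, 94]

a₀ = ⌊√2211⌋ = 47.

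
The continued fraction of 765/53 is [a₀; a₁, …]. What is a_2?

3

765 = 14·53 + 23   →  a_0 = 14
53 = 2·23 + 7   →  a_1 = 2
23 = 3·7 + 2   →  a_2 = 3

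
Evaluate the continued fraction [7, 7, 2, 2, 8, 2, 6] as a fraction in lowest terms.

Fold from the inside: start with 6/1.
  2 + 1/6 = 13/6
  8 + 6/13 = 110/13
  2 + 13/110 = 233/110
  2 + 110/233 = 576/233
  7 + 233/576 = 4265/576
  7 + 576/4265 = 30431/4265

30431/4265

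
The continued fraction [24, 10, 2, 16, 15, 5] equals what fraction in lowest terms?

Fold from the inside: start with 5/1.
  15 + 1/5 = 76/5
  16 + 5/76 = 1221/76
  2 + 76/1221 = 2518/1221
  10 + 1221/2518 = 26401/2518
  24 + 2518/26401 = 636142/26401

636142/26401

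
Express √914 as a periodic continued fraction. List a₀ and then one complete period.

[30; 4, 3, 3, 4, 60]

a₀ = ⌊√914⌋ = 30.
With m₀=0, d₀=1 and mₖ₊₁ = dₖaₖ − mₖ, dₖ₊₁ = (n − mₖ₊₁²)/dₖ, aₖ₊₁ = ⌊(a₀+mₖ₊₁)/dₖ₊₁⌋:
  k=1: m=30, d=14, a=4
  k=2: m=26, d=17, a=3
  k=3: m=25, d=17, a=3
  k=4: m=26, d=14, a=4
  k=5: m=30, d=1, a=60
d=1 and a=2a₀=60 at k=5, so the next step gives (m, d) = (30, 14) again — its k=1 value — and the period has length 5.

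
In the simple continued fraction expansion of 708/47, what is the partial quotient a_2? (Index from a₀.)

1

708 = 15·47 + 3   →  a_0 = 15
47 = 15·3 + 2   →  a_1 = 15
3 = 1·2 + 1   →  a_2 = 1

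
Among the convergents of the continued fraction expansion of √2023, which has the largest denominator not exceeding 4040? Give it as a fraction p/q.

180091/4004

√2023 = [44; 1, 43, 1, 88, …] (period length 4).
Convergents:
  p_0/q_0 = 44/1
  p_1/q_1 = 45/1
  p_2/q_2 = 1979/44
  p_3/q_3 = 2024/45
  p_4/q_4 = 180091/4004
  p_5/q_5 = 182115/4049
q_4 = 4004 ≤ 4040 < 4049 = q_5, so the answer is 180091/4004.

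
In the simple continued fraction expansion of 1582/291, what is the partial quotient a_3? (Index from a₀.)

2

1582 = 5·291 + 127   →  a_0 = 5
291 = 2·127 + 37   →  a_1 = 2
127 = 3·37 + 16   →  a_2 = 3
37 = 2·16 + 5   →  a_3 = 2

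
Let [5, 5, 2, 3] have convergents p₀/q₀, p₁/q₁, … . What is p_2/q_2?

57/11

Using pₖ = aₖpₖ₋₁ + pₖ₋₂, qₖ = aₖqₖ₋₁ + qₖ₋₂ (with p₋₁=1, p₋₂=0, q₋₁=0, q₋₂=1):
  k=0: a=5, p=5, q=1
  k=1: a=5, p=26, q=5
  k=2: a=2, p=57, q=11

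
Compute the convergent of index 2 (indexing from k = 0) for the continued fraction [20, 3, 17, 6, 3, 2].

1057/52

Using pₖ = aₖpₖ₋₁ + pₖ₋₂, qₖ = aₖqₖ₋₁ + qₖ₋₂ (with p₋₁=1, p₋₂=0, q₋₁=0, q₋₂=1):
  k=0: a=20, p=20, q=1
  k=1: a=3, p=61, q=3
  k=2: a=17, p=1057, q=52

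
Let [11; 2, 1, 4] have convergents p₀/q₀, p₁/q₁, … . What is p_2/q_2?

34/3

Using pₖ = aₖpₖ₋₁ + pₖ₋₂, qₖ = aₖqₖ₋₁ + qₖ₋₂ (with p₋₁=1, p₋₂=0, q₋₁=0, q₋₂=1):
  k=0: a=11, p=11, q=1
  k=1: a=2, p=23, q=2
  k=2: a=1, p=34, q=3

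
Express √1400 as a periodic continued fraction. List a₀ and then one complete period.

a₀ = ⌊√1400⌋ = 37.

[37; 2, 2, 2, 74]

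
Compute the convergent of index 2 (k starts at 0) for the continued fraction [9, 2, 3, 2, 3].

66/7

Using pₖ = aₖpₖ₋₁ + pₖ₋₂, qₖ = aₖqₖ₋₁ + qₖ₋₂ (with p₋₁=1, p₋₂=0, q₋₁=0, q₋₂=1):
  k=0: a=9, p=9, q=1
  k=1: a=2, p=19, q=2
  k=2: a=3, p=66, q=7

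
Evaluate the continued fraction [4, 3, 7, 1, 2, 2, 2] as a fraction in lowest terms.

1771/410

Fold from the inside: start with 2/1.
  2 + 1/2 = 5/2
  2 + 2/5 = 12/5
  1 + 5/12 = 17/12
  7 + 12/17 = 131/17
  3 + 17/131 = 410/131
  4 + 131/410 = 1771/410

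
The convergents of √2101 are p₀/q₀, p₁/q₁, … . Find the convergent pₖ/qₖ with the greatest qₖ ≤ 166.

2246/49

√2101 = [45; 1, 5, 8, 5, 1, 90, …] (period length 6).
Convergents:
  p_0/q_0 = 45/1
  p_1/q_1 = 46/1
  p_2/q_2 = 275/6
  p_3/q_3 = 2246/49
  p_4/q_4 = 11505/251
q_3 = 49 ≤ 166 < 251 = q_4, so the answer is 2246/49.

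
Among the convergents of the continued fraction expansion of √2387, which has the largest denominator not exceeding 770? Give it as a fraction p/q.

√2387 = [48; 1, 5, 1, 96, …] (period length 4).
Convergents:
  p_0/q_0 = 48/1
  p_1/q_1 = 49/1
  p_2/q_2 = 293/6
  p_3/q_3 = 342/7
  p_4/q_4 = 33125/678
  p_5/q_5 = 33467/685
  p_6/q_6 = 200460/4103
q_5 = 685 ≤ 770 < 4103 = q_6, so the answer is 33467/685.

33467/685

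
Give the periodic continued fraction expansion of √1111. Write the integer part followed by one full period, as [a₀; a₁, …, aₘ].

a₀ = ⌊√1111⌋ = 33.
With m₀=0, d₀=1 and mₖ₊₁ = dₖaₖ − mₖ, dₖ₊₁ = (n − mₖ₊₁²)/dₖ, aₖ₊₁ = ⌊(a₀+mₖ₊₁)/dₖ₊₁⌋:
  k=1: m=33, d=22, a=3
  k=2: m=33, d=1, a=66
d=1 and a=2a₀=66 at k=2, so the next step gives (m, d) = (33, 22) again — its k=1 value — and the period has length 2.

[33; 3, 66]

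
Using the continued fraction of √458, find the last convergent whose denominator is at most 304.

√458 = [21; 2, 2, 42, …] (period length 3).
Convergents:
  p_0/q_0 = 21/1
  p_1/q_1 = 43/2
  p_2/q_2 = 107/5
  p_3/q_3 = 4537/212
  p_4/q_4 = 9181/429
q_3 = 212 ≤ 304 < 429 = q_4, so the answer is 4537/212.

4537/212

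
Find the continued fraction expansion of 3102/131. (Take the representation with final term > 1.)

3102 = 23·131 + 89
131 = 1·89 + 42
89 = 2·42 + 5
42 = 8·5 + 2
5 = 2·2 + 1
2 = 2·1 + 0  (stop)
So 3102/131 = [23; 1, 2, 8, 2, 2].

[23; 1, 2, 8, 2, 2]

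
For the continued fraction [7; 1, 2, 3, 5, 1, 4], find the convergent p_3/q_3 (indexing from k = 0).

77/10

Using pₖ = aₖpₖ₋₁ + pₖ₋₂, qₖ = aₖqₖ₋₁ + qₖ₋₂ (with p₋₁=1, p₋₂=0, q₋₁=0, q₋₂=1):
  k=0: a=7, p=7, q=1
  k=1: a=1, p=8, q=1
  k=2: a=2, p=23, q=3
  k=3: a=3, p=77, q=10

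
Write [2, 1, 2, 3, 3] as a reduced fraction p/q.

89/33

Fold from the inside: start with 3/1.
  3 + 1/3 = 10/3
  2 + 3/10 = 23/10
  1 + 10/23 = 33/23
  2 + 23/33 = 89/33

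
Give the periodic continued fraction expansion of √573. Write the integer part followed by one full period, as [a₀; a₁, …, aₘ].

a₀ = ⌊√573⌋ = 23.
With m₀=0, d₀=1 and mₖ₊₁ = dₖaₖ − mₖ, dₖ₊₁ = (n − mₖ₊₁²)/dₖ, aₖ₊₁ = ⌊(a₀+mₖ₊₁)/dₖ₊₁⌋:
  k=1: m=23, d=44, a=1
  k=2: m=21, d=3, a=14
  k=3: m=21, d=44, a=1
  k=4: m=23, d=1, a=46
d=1 and a=2a₀=46 at k=4, so the next step gives (m, d) = (23, 44) again — its k=1 value — and the period has length 4.

[23; 1, 14, 1, 46]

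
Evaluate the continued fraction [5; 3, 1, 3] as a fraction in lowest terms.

79/15

Using pₖ = aₖpₖ₋₁ + pₖ₋₂ and qₖ = aₖqₖ₋₁ + qₖ₋₂:
  k=0: a=5, p=5, q=1
  k=1: a=3, p=16, q=3
  k=2: a=1, p=21, q=4
  k=3: a=3, p=79, q=15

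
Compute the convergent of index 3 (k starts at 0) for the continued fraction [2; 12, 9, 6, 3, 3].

Using pₖ = aₖpₖ₋₁ + pₖ₋₂, qₖ = aₖqₖ₋₁ + qₖ₋₂ (with p₋₁=1, p₋₂=0, q₋₁=0, q₋₂=1):
  k=0: a=2, p=2, q=1
  k=1: a=12, p=25, q=12
  k=2: a=9, p=227, q=109
  k=3: a=6, p=1387, q=666

1387/666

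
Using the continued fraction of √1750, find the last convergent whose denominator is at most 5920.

√1750 = [41; 1, 4, 1, 82, …] (period length 4).
Convergents:
  p_0/q_0 = 41/1
  p_1/q_1 = 42/1
  p_2/q_2 = 209/5
  p_3/q_3 = 251/6
  p_4/q_4 = 20791/497
  p_5/q_5 = 21042/503
  p_6/q_6 = 104959/2509
  p_7/q_7 = 126001/3012
  p_8/q_8 = 10437041/249493
q_7 = 3012 ≤ 5920 < 249493 = q_8, so the answer is 126001/3012.

126001/3012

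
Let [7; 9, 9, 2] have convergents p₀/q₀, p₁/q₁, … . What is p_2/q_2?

Using pₖ = aₖpₖ₋₁ + pₖ₋₂, qₖ = aₖqₖ₋₁ + qₖ₋₂ (with p₋₁=1, p₋₂=0, q₋₁=0, q₋₂=1):
  k=0: a=7, p=7, q=1
  k=1: a=9, p=64, q=9
  k=2: a=9, p=583, q=82

583/82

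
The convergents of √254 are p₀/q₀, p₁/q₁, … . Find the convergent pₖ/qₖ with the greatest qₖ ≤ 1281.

√254 = [15; 1, 14, 1, 30, …] (period length 4).
Convergents:
  p_0/q_0 = 15/1
  p_1/q_1 = 16/1
  p_2/q_2 = 239/15
  p_3/q_3 = 255/16
  p_4/q_4 = 7889/495
  p_5/q_5 = 8144/511
  p_6/q_6 = 121905/7649
q_5 = 511 ≤ 1281 < 7649 = q_6, so the answer is 8144/511.

8144/511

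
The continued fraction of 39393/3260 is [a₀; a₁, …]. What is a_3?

16

39393 = 12·3260 + 273   →  a_0 = 12
3260 = 11·273 + 257   →  a_1 = 11
273 = 1·257 + 16   →  a_2 = 1
257 = 16·16 + 1   →  a_3 = 16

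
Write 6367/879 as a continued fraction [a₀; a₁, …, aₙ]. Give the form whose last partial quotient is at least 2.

[7; 4, 9, 3, 3, 2]

6367 = 7·879 + 214
879 = 4·214 + 23
214 = 9·23 + 7
23 = 3·7 + 2
7 = 3·2 + 1
2 = 2·1 + 0  (stop)
So 6367/879 = [7; 4, 9, 3, 3, 2].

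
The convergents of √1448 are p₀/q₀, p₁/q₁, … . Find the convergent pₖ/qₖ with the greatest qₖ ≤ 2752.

54986/1445

√1448 = [38; 19, 76, …] (period length 2).
Convergents:
  p_0/q_0 = 38/1
  p_1/q_1 = 723/19
  p_2/q_2 = 54986/1445
  p_3/q_3 = 1045457/27474
q_2 = 1445 ≤ 2752 < 27474 = q_3, so the answer is 54986/1445.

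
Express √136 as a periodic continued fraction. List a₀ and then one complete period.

[11; 1, 1, 1, 22]

a₀ = ⌊√136⌋ = 11.
With m₀=0, d₀=1 and mₖ₊₁ = dₖaₖ − mₖ, dₖ₊₁ = (n − mₖ₊₁²)/dₖ, aₖ₊₁ = ⌊(a₀+mₖ₊₁)/dₖ₊₁⌋:
  k=1: m=11, d=15, a=1
  k=2: m=4, d=8, a=1
  k=3: m=4, d=15, a=1
  k=4: m=11, d=1, a=22
d=1 and a=2a₀=22 at k=4, so the next step gives (m, d) = (11, 15) again — its k=1 value — and the period has length 4.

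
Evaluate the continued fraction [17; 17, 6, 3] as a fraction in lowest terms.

5561/326

Using pₖ = aₖpₖ₋₁ + pₖ₋₂ and qₖ = aₖqₖ₋₁ + qₖ₋₂:
  k=0: a=17, p=17, q=1
  k=1: a=17, p=290, q=17
  k=2: a=6, p=1757, q=103
  k=3: a=3, p=5561, q=326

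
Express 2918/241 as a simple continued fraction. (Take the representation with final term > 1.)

2918 = 12*241 + 26
241 = 9*26 + 7
26 = 3*7 + 5
7 = 1*5 + 2
5 = 2*2 + 1
2 = 2*1 + 0  (stop)
So 2918/241 = [12; 9, 3, 1, 2, 2].

[12; 9, 3, 1, 2, 2]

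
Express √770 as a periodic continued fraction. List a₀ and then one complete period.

[27; 1, 2, 1, 54]

a₀ = ⌊√770⌋ = 27.
With m₀=0, d₀=1 and mₖ₊₁ = dₖaₖ − mₖ, dₖ₊₁ = (n − mₖ₊₁²)/dₖ, aₖ₊₁ = ⌊(a₀+mₖ₊₁)/dₖ₊₁⌋:
  k=1: m=27, d=41, a=1
  k=2: m=14, d=14, a=2
  k=3: m=14, d=41, a=1
  k=4: m=27, d=1, a=54
d=1 and a=2a₀=54 at k=4, so the next step gives (m, d) = (27, 41) again — its k=1 value — and the period has length 4.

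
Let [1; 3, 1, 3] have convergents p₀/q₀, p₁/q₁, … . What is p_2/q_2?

Using pₖ = aₖpₖ₋₁ + pₖ₋₂, qₖ = aₖqₖ₋₁ + qₖ₋₂ (with p₋₁=1, p₋₂=0, q₋₁=0, q₋₂=1):
  k=0: a=1, p=1, q=1
  k=1: a=3, p=4, q=3
  k=2: a=1, p=5, q=4

5/4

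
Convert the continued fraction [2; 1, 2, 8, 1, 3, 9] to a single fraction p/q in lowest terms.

Using pₖ = aₖpₖ₋₁ + pₖ₋₂ and qₖ = aₖqₖ₋₁ + qₖ₋₂:
  k=0: a=2, p=2, q=1
  k=1: a=1, p=3, q=1
  k=2: a=2, p=8, q=3
  k=3: a=8, p=67, q=25
  k=4: a=1, p=75, q=28
  k=5: a=3, p=292, q=109
  k=6: a=9, p=2703, q=1009

2703/1009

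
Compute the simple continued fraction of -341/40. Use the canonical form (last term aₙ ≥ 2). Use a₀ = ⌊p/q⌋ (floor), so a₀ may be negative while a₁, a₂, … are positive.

[-9; 2, 9, 2]

-341 = -9*40 + 19
40 = 2*19 + 2
19 = 9*2 + 1
2 = 2*1 + 0  (stop)
So -341/40 = [-9; 2, 9, 2].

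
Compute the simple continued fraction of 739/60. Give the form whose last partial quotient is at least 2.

[12; 3, 6, 3]

739 = 12×60 + 19
60 = 3×19 + 3
19 = 6×3 + 1
3 = 3×1 + 0  (stop)
So 739/60 = [12; 3, 6, 3].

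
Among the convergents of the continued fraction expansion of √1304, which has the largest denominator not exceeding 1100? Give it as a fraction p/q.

√1304 = [36; 9, 72, …] (period length 2).
Convergents:
  p_0/q_0 = 36/1
  p_1/q_1 = 325/9
  p_2/q_2 = 23436/649
  p_3/q_3 = 211249/5850
q_2 = 649 ≤ 1100 < 5850 = q_3, so the answer is 23436/649.

23436/649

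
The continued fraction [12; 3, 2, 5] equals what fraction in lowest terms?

467/38

Fold from the inside: start with 5/1.
  2 + 1/5 = 11/5
  3 + 5/11 = 38/11
  12 + 11/38 = 467/38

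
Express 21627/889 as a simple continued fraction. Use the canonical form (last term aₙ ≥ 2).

[24; 3, 18, 5, 3]

21627 = 24×889 + 291
889 = 3×291 + 16
291 = 18×16 + 3
16 = 5×3 + 1
3 = 3×1 + 0  (stop)
So 21627/889 = [24; 3, 18, 5, 3].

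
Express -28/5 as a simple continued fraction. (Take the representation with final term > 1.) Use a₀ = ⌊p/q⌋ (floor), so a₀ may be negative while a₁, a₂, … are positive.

-28 = -6*5 + 2
5 = 2*2 + 1
2 = 2*1 + 0  (stop)
So -28/5 = [-6; 2, 2].

[-6; 2, 2]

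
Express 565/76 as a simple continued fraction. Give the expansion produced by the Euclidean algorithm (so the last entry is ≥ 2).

565 = 7×76 + 33
76 = 2×33 + 10
33 = 3×10 + 3
10 = 3×3 + 1
3 = 3×1 + 0  (stop)
So 565/76 = [7; 2, 3, 3, 3].

[7; 2, 3, 3, 3]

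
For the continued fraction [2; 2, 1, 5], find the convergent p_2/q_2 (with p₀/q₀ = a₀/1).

7/3

Using pₖ = aₖpₖ₋₁ + pₖ₋₂, qₖ = aₖqₖ₋₁ + qₖ₋₂ (with p₋₁=1, p₋₂=0, q₋₁=0, q₋₂=1):
  k=0: a=2, p=2, q=1
  k=1: a=2, p=5, q=2
  k=2: a=1, p=7, q=3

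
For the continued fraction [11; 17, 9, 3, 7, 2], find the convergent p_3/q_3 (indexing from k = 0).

Using pₖ = aₖpₖ₋₁ + pₖ₋₂, qₖ = aₖqₖ₋₁ + qₖ₋₂ (with p₋₁=1, p₋₂=0, q₋₁=0, q₋₂=1):
  k=0: a=11, p=11, q=1
  k=1: a=17, p=188, q=17
  k=2: a=9, p=1703, q=154
  k=3: a=3, p=5297, q=479

5297/479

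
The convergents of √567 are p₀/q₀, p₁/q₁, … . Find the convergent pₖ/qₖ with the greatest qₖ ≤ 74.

1643/69

√567 = [23; 1, 4, 3, 4, 1, 46, …] (period length 6).
Convergents:
  p_0/q_0 = 23/1
  p_1/q_1 = 24/1
  p_2/q_2 = 119/5
  p_3/q_3 = 381/16
  p_4/q_4 = 1643/69
  p_5/q_5 = 2024/85
q_4 = 69 ≤ 74 < 85 = q_5, so the answer is 1643/69.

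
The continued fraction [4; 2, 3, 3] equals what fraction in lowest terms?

102/23

Using pₖ = aₖpₖ₋₁ + pₖ₋₂ and qₖ = aₖqₖ₋₁ + qₖ₋₂:
  k=0: a=4, p=4, q=1
  k=1: a=2, p=9, q=2
  k=2: a=3, p=31, q=7
  k=3: a=3, p=102, q=23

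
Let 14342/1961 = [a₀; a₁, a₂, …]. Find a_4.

14342 = 7·1961 + 615   →  a_0 = 7
1961 = 3·615 + 116   →  a_1 = 3
615 = 5·116 + 35   →  a_2 = 5
116 = 3·35 + 11   →  a_3 = 3
35 = 3·11 + 2   →  a_4 = 3

3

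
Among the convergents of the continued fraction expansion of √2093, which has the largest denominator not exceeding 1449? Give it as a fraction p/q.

50187/1097

√2093 = [45; 1, 2, 1, 90, …] (period length 4).
Convergents:
  p_0/q_0 = 45/1
  p_1/q_1 = 46/1
  p_2/q_2 = 137/3
  p_3/q_3 = 183/4
  p_4/q_4 = 16607/363
  p_5/q_5 = 16790/367
  p_6/q_6 = 50187/1097
  p_7/q_7 = 66977/1464
q_6 = 1097 ≤ 1449 < 1464 = q_7, so the answer is 50187/1097.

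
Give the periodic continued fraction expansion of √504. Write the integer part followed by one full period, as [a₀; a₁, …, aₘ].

[22; 2, 4, 2, 44]

a₀ = ⌊√504⌋ = 22.
With m₀=0, d₀=1 and mₖ₊₁ = dₖaₖ − mₖ, dₖ₊₁ = (n − mₖ₊₁²)/dₖ, aₖ₊₁ = ⌊(a₀+mₖ₊₁)/dₖ₊₁⌋:
  k=1: m=22, d=20, a=2
  k=2: m=18, d=9, a=4
  k=3: m=18, d=20, a=2
  k=4: m=22, d=1, a=44
d=1 and a=2a₀=44 at k=4, so the next step gives (m, d) = (22, 20) again — its k=1 value — and the period has length 4.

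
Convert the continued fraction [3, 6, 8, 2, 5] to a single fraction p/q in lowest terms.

Fold from the inside: start with 5/1.
  2 + 1/5 = 11/5
  8 + 5/11 = 93/11
  6 + 11/93 = 569/93
  3 + 93/569 = 1800/569

1800/569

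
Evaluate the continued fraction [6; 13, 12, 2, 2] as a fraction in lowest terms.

Fold from the inside: start with 2/1.
  2 + 1/2 = 5/2
  12 + 2/5 = 62/5
  13 + 5/62 = 811/62
  6 + 62/811 = 4928/811

4928/811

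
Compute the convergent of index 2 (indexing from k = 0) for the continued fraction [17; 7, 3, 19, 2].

377/22

Using pₖ = aₖpₖ₋₁ + pₖ₋₂, qₖ = aₖqₖ₋₁ + qₖ₋₂ (with p₋₁=1, p₋₂=0, q₋₁=0, q₋₂=1):
  k=0: a=17, p=17, q=1
  k=1: a=7, p=120, q=7
  k=2: a=3, p=377, q=22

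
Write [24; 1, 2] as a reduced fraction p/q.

Fold from the inside: start with 2/1.
  1 + 1/2 = 3/2
  24 + 2/3 = 74/3

74/3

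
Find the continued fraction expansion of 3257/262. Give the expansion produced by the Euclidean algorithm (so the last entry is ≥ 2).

[12; 2, 3, 7, 5]

3257 = 12·262 + 113
262 = 2·113 + 36
113 = 3·36 + 5
36 = 7·5 + 1
5 = 5·1 + 0  (stop)
So 3257/262 = [12; 2, 3, 7, 5].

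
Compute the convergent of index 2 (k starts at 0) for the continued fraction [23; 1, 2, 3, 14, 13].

71/3

Using pₖ = aₖpₖ₋₁ + pₖ₋₂, qₖ = aₖqₖ₋₁ + qₖ₋₂ (with p₋₁=1, p₋₂=0, q₋₁=0, q₋₂=1):
  k=0: a=23, p=23, q=1
  k=1: a=1, p=24, q=1
  k=2: a=2, p=71, q=3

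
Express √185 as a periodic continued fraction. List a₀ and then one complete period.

[13; 1, 1, 1, 1, 26]

a₀ = ⌊√185⌋ = 13.
With m₀=0, d₀=1 and mₖ₊₁ = dₖaₖ − mₖ, dₖ₊₁ = (n − mₖ₊₁²)/dₖ, aₖ₊₁ = ⌊(a₀+mₖ₊₁)/dₖ₊₁⌋:
  k=1: m=13, d=16, a=1
  k=2: m=3, d=11, a=1
  k=3: m=8, d=11, a=1
  k=4: m=3, d=16, a=1
  k=5: m=13, d=1, a=26
d=1 and a=2a₀=26 at k=5, so the next step gives (m, d) = (13, 16) again — its k=1 value — and the period has length 5.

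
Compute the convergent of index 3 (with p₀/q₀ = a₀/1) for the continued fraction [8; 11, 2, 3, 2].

Using pₖ = aₖpₖ₋₁ + pₖ₋₂, qₖ = aₖqₖ₋₁ + qₖ₋₂ (with p₋₁=1, p₋₂=0, q₋₁=0, q₋₂=1):
  k=0: a=8, p=8, q=1
  k=1: a=11, p=89, q=11
  k=2: a=2, p=186, q=23
  k=3: a=3, p=647, q=80

647/80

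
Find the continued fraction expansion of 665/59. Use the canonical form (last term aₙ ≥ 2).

[11; 3, 1, 2, 5]

665 = 11*59 + 16
59 = 3*16 + 11
16 = 1*11 + 5
11 = 2*5 + 1
5 = 5*1 + 0  (stop)
So 665/59 = [11; 3, 1, 2, 5].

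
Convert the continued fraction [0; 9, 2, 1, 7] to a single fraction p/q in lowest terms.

23/215

Fold from the inside: start with 7/1.
  1 + 1/7 = 8/7
  2 + 7/8 = 23/8
  9 + 8/23 = 215/23
  0 + 23/215 = 23/215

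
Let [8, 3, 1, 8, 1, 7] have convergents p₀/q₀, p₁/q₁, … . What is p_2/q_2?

Using pₖ = aₖpₖ₋₁ + pₖ₋₂, qₖ = aₖqₖ₋₁ + qₖ₋₂ (with p₋₁=1, p₋₂=0, q₋₁=0, q₋₂=1):
  k=0: a=8, p=8, q=1
  k=1: a=3, p=25, q=3
  k=2: a=1, p=33, q=4

33/4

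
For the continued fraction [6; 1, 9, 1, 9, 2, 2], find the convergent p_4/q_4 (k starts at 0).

Using pₖ = aₖpₖ₋₁ + pₖ₋₂, qₖ = aₖqₖ₋₁ + qₖ₋₂ (with p₋₁=1, p₋₂=0, q₋₁=0, q₋₂=1):
  k=0: a=6, p=6, q=1
  k=1: a=1, p=7, q=1
  k=2: a=9, p=69, q=10
  k=3: a=1, p=76, q=11
  k=4: a=9, p=753, q=109

753/109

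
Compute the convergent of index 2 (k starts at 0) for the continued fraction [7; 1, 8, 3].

71/9

Using pₖ = aₖpₖ₋₁ + pₖ₋₂, qₖ = aₖqₖ₋₁ + qₖ₋₂ (with p₋₁=1, p₋₂=0, q₋₁=0, q₋₂=1):
  k=0: a=7, p=7, q=1
  k=1: a=1, p=8, q=1
  k=2: a=8, p=71, q=9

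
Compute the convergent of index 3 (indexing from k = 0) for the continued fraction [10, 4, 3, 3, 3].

440/43

Using pₖ = aₖpₖ₋₁ + pₖ₋₂, qₖ = aₖqₖ₋₁ + qₖ₋₂ (with p₋₁=1, p₋₂=0, q₋₁=0, q₋₂=1):
  k=0: a=10, p=10, q=1
  k=1: a=4, p=41, q=4
  k=2: a=3, p=133, q=13
  k=3: a=3, p=440, q=43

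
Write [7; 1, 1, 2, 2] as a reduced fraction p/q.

Using pₖ = aₖpₖ₋₁ + pₖ₋₂ and qₖ = aₖqₖ₋₁ + qₖ₋₂:
  k=0: a=7, p=7, q=1
  k=1: a=1, p=8, q=1
  k=2: a=1, p=15, q=2
  k=3: a=2, p=38, q=5
  k=4: a=2, p=91, q=12

91/12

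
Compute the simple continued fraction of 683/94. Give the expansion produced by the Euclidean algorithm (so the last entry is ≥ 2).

[7; 3, 1, 3, 6]

683 = 7*94 + 25
94 = 3*25 + 19
25 = 1*19 + 6
19 = 3*6 + 1
6 = 6*1 + 0  (stop)
So 683/94 = [7; 3, 1, 3, 6].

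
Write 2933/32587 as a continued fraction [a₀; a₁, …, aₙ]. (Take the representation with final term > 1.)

2933 = 0×32587 + 2933
32587 = 11×2933 + 324
2933 = 9×324 + 17
324 = 19×17 + 1
17 = 17×1 + 0  (stop)
So 2933/32587 = [0; 11, 9, 19, 17].

[0; 11, 9, 19, 17]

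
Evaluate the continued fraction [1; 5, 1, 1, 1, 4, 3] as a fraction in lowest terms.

299/254

Using pₖ = aₖpₖ₋₁ + pₖ₋₂ and qₖ = aₖqₖ₋₁ + qₖ₋₂:
  k=0: a=1, p=1, q=1
  k=1: a=5, p=6, q=5
  k=2: a=1, p=7, q=6
  k=3: a=1, p=13, q=11
  k=4: a=1, p=20, q=17
  k=5: a=4, p=93, q=79
  k=6: a=3, p=299, q=254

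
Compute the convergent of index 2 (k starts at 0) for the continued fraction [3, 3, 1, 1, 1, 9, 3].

13/4

Using pₖ = aₖpₖ₋₁ + pₖ₋₂, qₖ = aₖqₖ₋₁ + qₖ₋₂ (with p₋₁=1, p₋₂=0, q₋₁=0, q₋₂=1):
  k=0: a=3, p=3, q=1
  k=1: a=3, p=10, q=3
  k=2: a=1, p=13, q=4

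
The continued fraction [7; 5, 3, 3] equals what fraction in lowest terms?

Fold from the inside: start with 3/1.
  3 + 1/3 = 10/3
  5 + 3/10 = 53/10
  7 + 10/53 = 381/53

381/53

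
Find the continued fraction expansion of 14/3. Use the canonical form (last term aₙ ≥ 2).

[4; 1, 2]

14 = 4·3 + 2
3 = 1·2 + 1
2 = 2·1 + 0  (stop)
So 14/3 = [4; 1, 2].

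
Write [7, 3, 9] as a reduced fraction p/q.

205/28

Fold from the inside: start with 9/1.
  3 + 1/9 = 28/9
  7 + 9/28 = 205/28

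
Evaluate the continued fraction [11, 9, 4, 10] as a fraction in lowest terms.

Using pₖ = aₖpₖ₋₁ + pₖ₋₂ and qₖ = aₖqₖ₋₁ + qₖ₋₂:
  k=0: a=11, p=11, q=1
  k=1: a=9, p=100, q=9
  k=2: a=4, p=411, q=37
  k=3: a=10, p=4210, q=379

4210/379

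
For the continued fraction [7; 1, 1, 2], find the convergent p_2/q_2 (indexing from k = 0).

15/2

Using pₖ = aₖpₖ₋₁ + pₖ₋₂, qₖ = aₖqₖ₋₁ + qₖ₋₂ (with p₋₁=1, p₋₂=0, q₋₁=0, q₋₂=1):
  k=0: a=7, p=7, q=1
  k=1: a=1, p=8, q=1
  k=2: a=1, p=15, q=2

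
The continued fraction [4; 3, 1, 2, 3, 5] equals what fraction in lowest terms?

837/196

Fold from the inside: start with 5/1.
  3 + 1/5 = 16/5
  2 + 5/16 = 37/16
  1 + 16/37 = 53/37
  3 + 37/53 = 196/53
  4 + 53/196 = 837/196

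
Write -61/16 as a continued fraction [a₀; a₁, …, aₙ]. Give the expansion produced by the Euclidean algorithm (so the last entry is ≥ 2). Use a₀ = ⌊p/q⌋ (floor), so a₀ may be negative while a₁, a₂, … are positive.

[-4; 5, 3]

-61 = -4*16 + 3
16 = 5*3 + 1
3 = 3*1 + 0  (stop)
So -61/16 = [-4; 5, 3].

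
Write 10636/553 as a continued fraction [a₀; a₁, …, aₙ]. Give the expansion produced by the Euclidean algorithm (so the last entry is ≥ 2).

10636 = 19·553 + 129
553 = 4·129 + 37
129 = 3·37 + 18
37 = 2·18 + 1
18 = 18·1 + 0  (stop)
So 10636/553 = [19; 4, 3, 2, 18].

[19; 4, 3, 2, 18]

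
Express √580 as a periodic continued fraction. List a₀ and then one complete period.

[24; 12, 48]

a₀ = ⌊√580⌋ = 24.
With m₀=0, d₀=1 and mₖ₊₁ = dₖaₖ − mₖ, dₖ₊₁ = (n − mₖ₊₁²)/dₖ, aₖ₊₁ = ⌊(a₀+mₖ₊₁)/dₖ₊₁⌋:
  k=1: m=24, d=4, a=12
  k=2: m=24, d=1, a=48
d=1 and a=2a₀=48 at k=2, so the next step gives (m, d) = (24, 4) again — its k=1 value — and the period has length 2.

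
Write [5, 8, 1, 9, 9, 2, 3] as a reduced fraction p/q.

Fold from the inside: start with 3/1.
  2 + 1/3 = 7/3
  9 + 3/7 = 66/7
  9 + 7/66 = 601/66
  1 + 66/601 = 667/601
  8 + 601/667 = 5937/667
  5 + 667/5937 = 30352/5937

30352/5937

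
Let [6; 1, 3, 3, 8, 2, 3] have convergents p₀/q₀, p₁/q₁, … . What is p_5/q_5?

1550/229

Using pₖ = aₖpₖ₋₁ + pₖ₋₂, qₖ = aₖqₖ₋₁ + qₖ₋₂ (with p₋₁=1, p₋₂=0, q₋₁=0, q₋₂=1):
  k=0: a=6, p=6, q=1
  k=1: a=1, p=7, q=1
  k=2: a=3, p=27, q=4
  k=3: a=3, p=88, q=13
  k=4: a=8, p=731, q=108
  k=5: a=2, p=1550, q=229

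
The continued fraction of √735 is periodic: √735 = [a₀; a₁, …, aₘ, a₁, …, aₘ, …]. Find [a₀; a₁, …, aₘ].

[27; 9, 54]

a₀ = ⌊√735⌋ = 27.
With m₀=0, d₀=1 and mₖ₊₁ = dₖaₖ − mₖ, dₖ₊₁ = (n − mₖ₊₁²)/dₖ, aₖ₊₁ = ⌊(a₀+mₖ₊₁)/dₖ₊₁⌋:
  k=1: m=27, d=6, a=9
  k=2: m=27, d=1, a=54
d=1 and a=2a₀=54 at k=2, so the next step gives (m, d) = (27, 6) again — its k=1 value — and the period has length 2.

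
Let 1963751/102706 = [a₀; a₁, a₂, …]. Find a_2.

1963751 = 19·102706 + 12337   →  a_0 = 19
102706 = 8·12337 + 4010   →  a_1 = 8
12337 = 3·4010 + 307   →  a_2 = 3

3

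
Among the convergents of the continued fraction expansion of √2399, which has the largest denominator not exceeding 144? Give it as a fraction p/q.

√2399 = [48; 1, 47, 1, 96, …] (period length 4).
Convergents:
  p_0/q_0 = 48/1
  p_1/q_1 = 49/1
  p_2/q_2 = 2351/48
  p_3/q_3 = 2400/49
  p_4/q_4 = 232751/4752
q_3 = 49 ≤ 144 < 4752 = q_4, so the answer is 2400/49.

2400/49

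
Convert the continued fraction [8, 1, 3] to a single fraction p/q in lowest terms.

Fold from the inside: start with 3/1.
  1 + 1/3 = 4/3
  8 + 3/4 = 35/4

35/4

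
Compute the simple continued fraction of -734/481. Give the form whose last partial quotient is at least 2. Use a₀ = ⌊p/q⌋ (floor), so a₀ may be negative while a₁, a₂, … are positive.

-734 = -2·481 + 228
481 = 2·228 + 25
228 = 9·25 + 3
25 = 8·3 + 1
3 = 3·1 + 0  (stop)
So -734/481 = [-2; 2, 9, 8, 3].

[-2; 2, 9, 8, 3]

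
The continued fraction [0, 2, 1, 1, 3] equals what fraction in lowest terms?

7/18

Fold from the inside: start with 3/1.
  1 + 1/3 = 4/3
  1 + 3/4 = 7/4
  2 + 4/7 = 18/7
  0 + 7/18 = 7/18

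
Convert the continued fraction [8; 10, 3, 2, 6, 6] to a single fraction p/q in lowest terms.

Fold from the inside: start with 6/1.
  6 + 1/6 = 37/6
  2 + 6/37 = 80/37
  3 + 37/80 = 277/80
  10 + 80/277 = 2850/277
  8 + 277/2850 = 23077/2850

23077/2850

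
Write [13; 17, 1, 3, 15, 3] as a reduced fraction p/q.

43347/3320

Using pₖ = aₖpₖ₋₁ + pₖ₋₂ and qₖ = aₖqₖ₋₁ + qₖ₋₂:
  k=0: a=13, p=13, q=1
  k=1: a=17, p=222, q=17
  k=2: a=1, p=235, q=18
  k=3: a=3, p=927, q=71
  k=4: a=15, p=14140, q=1083
  k=5: a=3, p=43347, q=3320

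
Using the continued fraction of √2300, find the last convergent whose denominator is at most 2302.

109297/2279

√2300 = [47; 1, 22, 1, 94, …] (period length 4).
Convergents:
  p_0/q_0 = 47/1
  p_1/q_1 = 48/1
  p_2/q_2 = 1103/23
  p_3/q_3 = 1151/24
  p_4/q_4 = 109297/2279
  p_5/q_5 = 110448/2303
q_4 = 2279 ≤ 2302 < 2303 = q_5, so the answer is 109297/2279.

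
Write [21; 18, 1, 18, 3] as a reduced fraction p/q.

23137/1099

Fold from the inside: start with 3/1.
  18 + 1/3 = 55/3
  1 + 3/55 = 58/55
  18 + 55/58 = 1099/58
  21 + 58/1099 = 23137/1099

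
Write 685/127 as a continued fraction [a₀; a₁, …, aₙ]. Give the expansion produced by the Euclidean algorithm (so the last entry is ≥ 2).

[5; 2, 1, 1, 5, 1, 3]

685 = 5·127 + 50
127 = 2·50 + 27
50 = 1·27 + 23
27 = 1·23 + 4
23 = 5·4 + 3
4 = 1·3 + 1
3 = 3·1 + 0  (stop)
So 685/127 = [5; 2, 1, 1, 5, 1, 3].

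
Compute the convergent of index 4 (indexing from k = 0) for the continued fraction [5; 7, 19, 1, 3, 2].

2864/557

Using pₖ = aₖpₖ₋₁ + pₖ₋₂, qₖ = aₖqₖ₋₁ + qₖ₋₂ (with p₋₁=1, p₋₂=0, q₋₁=0, q₋₂=1):
  k=0: a=5, p=5, q=1
  k=1: a=7, p=36, q=7
  k=2: a=19, p=689, q=134
  k=3: a=1, p=725, q=141
  k=4: a=3, p=2864, q=557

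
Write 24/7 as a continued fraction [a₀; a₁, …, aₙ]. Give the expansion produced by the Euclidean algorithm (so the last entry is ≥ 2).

[3; 2, 3]

24 = 3×7 + 3
7 = 2×3 + 1
3 = 3×1 + 0  (stop)
So 24/7 = [3; 2, 3].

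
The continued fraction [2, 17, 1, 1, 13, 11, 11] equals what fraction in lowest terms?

119498/58091

Fold from the inside: start with 11/1.
  11 + 1/11 = 122/11
  13 + 11/122 = 1597/122
  1 + 122/1597 = 1719/1597
  1 + 1597/1719 = 3316/1719
  17 + 1719/3316 = 58091/3316
  2 + 3316/58091 = 119498/58091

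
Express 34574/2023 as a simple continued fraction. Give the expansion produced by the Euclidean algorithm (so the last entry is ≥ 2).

34574 = 17×2023 + 183
2023 = 11×183 + 10
183 = 18×10 + 3
10 = 3×3 + 1
3 = 3×1 + 0  (stop)
So 34574/2023 = [17; 11, 18, 3, 3].

[17; 11, 18, 3, 3]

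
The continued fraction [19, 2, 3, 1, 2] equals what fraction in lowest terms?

486/25

Using pₖ = aₖpₖ₋₁ + pₖ₋₂ and qₖ = aₖqₖ₋₁ + qₖ₋₂:
  k=0: a=19, p=19, q=1
  k=1: a=2, p=39, q=2
  k=2: a=3, p=136, q=7
  k=3: a=1, p=175, q=9
  k=4: a=2, p=486, q=25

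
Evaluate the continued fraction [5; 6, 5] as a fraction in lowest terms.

Fold from the inside: start with 5/1.
  6 + 1/5 = 31/5
  5 + 5/31 = 160/31

160/31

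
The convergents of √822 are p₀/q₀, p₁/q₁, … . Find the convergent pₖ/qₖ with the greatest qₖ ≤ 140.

2437/85

√822 = [28; 1, 2, 28, 2, 1, 56, …] (period length 6).
Convergents:
  p_0/q_0 = 28/1
  p_1/q_1 = 29/1
  p_2/q_2 = 86/3
  p_3/q_3 = 2437/85
  p_4/q_4 = 4960/173
q_3 = 85 ≤ 140 < 173 = q_4, so the answer is 2437/85.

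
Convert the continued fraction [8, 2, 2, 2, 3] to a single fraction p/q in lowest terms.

Using pₖ = aₖpₖ₋₁ + pₖ₋₂ and qₖ = aₖqₖ₋₁ + qₖ₋₂:
  k=0: a=8, p=8, q=1
  k=1: a=2, p=17, q=2
  k=2: a=2, p=42, q=5
  k=3: a=2, p=101, q=12
  k=4: a=3, p=345, q=41

345/41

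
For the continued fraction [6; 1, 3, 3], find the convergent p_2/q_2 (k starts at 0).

Using pₖ = aₖpₖ₋₁ + pₖ₋₂, qₖ = aₖqₖ₋₁ + qₖ₋₂ (with p₋₁=1, p₋₂=0, q₋₁=0, q₋₂=1):
  k=0: a=6, p=6, q=1
  k=1: a=1, p=7, q=1
  k=2: a=3, p=27, q=4

27/4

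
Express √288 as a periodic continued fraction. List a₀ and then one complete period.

[16; 1, 32]

a₀ = ⌊√288⌋ = 16.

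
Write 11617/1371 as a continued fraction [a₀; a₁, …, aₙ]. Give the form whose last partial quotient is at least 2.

11617 = 8×1371 + 649
1371 = 2×649 + 73
649 = 8×73 + 65
73 = 1×65 + 8
65 = 8×8 + 1
8 = 8×1 + 0  (stop)
So 11617/1371 = [8; 2, 8, 1, 8, 8].

[8; 2, 8, 1, 8, 8]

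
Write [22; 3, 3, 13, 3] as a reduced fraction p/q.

Fold from the inside: start with 3/1.
  13 + 1/3 = 40/3
  3 + 3/40 = 123/40
  3 + 40/123 = 409/123
  22 + 123/409 = 9121/409

9121/409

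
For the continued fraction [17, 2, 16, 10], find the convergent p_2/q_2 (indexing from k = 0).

Using pₖ = aₖpₖ₋₁ + pₖ₋₂, qₖ = aₖqₖ₋₁ + qₖ₋₂ (with p₋₁=1, p₋₂=0, q₋₁=0, q₋₂=1):
  k=0: a=17, p=17, q=1
  k=1: a=2, p=35, q=2
  k=2: a=16, p=577, q=33

577/33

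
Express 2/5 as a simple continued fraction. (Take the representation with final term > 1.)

[0; 2, 2]

2 = 0·5 + 2
5 = 2·2 + 1
2 = 2·1 + 0  (stop)
So 2/5 = [0; 2, 2].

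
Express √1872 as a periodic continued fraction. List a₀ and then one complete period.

[43; 3, 1, 3, 86]

a₀ = ⌊√1872⌋ = 43.
With m₀=0, d₀=1 and mₖ₊₁ = dₖaₖ − mₖ, dₖ₊₁ = (n − mₖ₊₁²)/dₖ, aₖ₊₁ = ⌊(a₀+mₖ₊₁)/dₖ₊₁⌋:
  k=1: m=43, d=23, a=3
  k=2: m=26, d=52, a=1
  k=3: m=26, d=23, a=3
  k=4: m=43, d=1, a=86
d=1 and a=2a₀=86 at k=4, so the next step gives (m, d) = (43, 23) again — its k=1 value — and the period has length 4.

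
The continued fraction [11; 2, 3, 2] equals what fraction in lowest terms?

183/16

Fold from the inside: start with 2/1.
  3 + 1/2 = 7/2
  2 + 2/7 = 16/7
  11 + 7/16 = 183/16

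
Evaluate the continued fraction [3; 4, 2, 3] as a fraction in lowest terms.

Using pₖ = aₖpₖ₋₁ + pₖ₋₂ and qₖ = aₖqₖ₋₁ + qₖ₋₂:
  k=0: a=3, p=3, q=1
  k=1: a=4, p=13, q=4
  k=2: a=2, p=29, q=9
  k=3: a=3, p=100, q=31

100/31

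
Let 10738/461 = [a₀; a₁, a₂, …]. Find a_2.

10738 = 23·461 + 135   →  a_0 = 23
461 = 3·135 + 56   →  a_1 = 3
135 = 2·56 + 23   →  a_2 = 2

2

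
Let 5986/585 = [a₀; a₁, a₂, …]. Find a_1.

4

5986 = 10·585 + 136   →  a_0 = 10
585 = 4·136 + 41   →  a_1 = 4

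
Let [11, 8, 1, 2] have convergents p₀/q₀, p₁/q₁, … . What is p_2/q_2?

Using pₖ = aₖpₖ₋₁ + pₖ₋₂, qₖ = aₖqₖ₋₁ + qₖ₋₂ (with p₋₁=1, p₋₂=0, q₋₁=0, q₋₂=1):
  k=0: a=11, p=11, q=1
  k=1: a=8, p=89, q=8
  k=2: a=1, p=100, q=9

100/9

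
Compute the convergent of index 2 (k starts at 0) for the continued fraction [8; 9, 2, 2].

154/19

Using pₖ = aₖpₖ₋₁ + pₖ₋₂, qₖ = aₖqₖ₋₁ + qₖ₋₂ (with p₋₁=1, p₋₂=0, q₋₁=0, q₋₂=1):
  k=0: a=8, p=8, q=1
  k=1: a=9, p=73, q=9
  k=2: a=2, p=154, q=19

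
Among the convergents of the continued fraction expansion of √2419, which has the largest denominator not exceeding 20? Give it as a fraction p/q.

541/11

√2419 = [49; 5, 2, 5, 98, …] (period length 4).
Convergents:
  p_0/q_0 = 49/1
  p_1/q_1 = 246/5
  p_2/q_2 = 541/11
  p_3/q_3 = 2951/60
q_2 = 11 ≤ 20 < 60 = q_3, so the answer is 541/11.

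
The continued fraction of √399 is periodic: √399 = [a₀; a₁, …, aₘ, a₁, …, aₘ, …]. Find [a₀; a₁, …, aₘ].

[19; 1, 38]

a₀ = ⌊√399⌋ = 19.
With m₀=0, d₀=1 and mₖ₊₁ = dₖaₖ − mₖ, dₖ₊₁ = (n − mₖ₊₁²)/dₖ, aₖ₊₁ = ⌊(a₀+mₖ₊₁)/dₖ₊₁⌋:
  k=1: m=19, d=38, a=1
  k=2: m=19, d=1, a=38
d=1 and a=2a₀=38 at k=2, so the next step gives (m, d) = (19, 38) again — its k=1 value — and the period has length 2.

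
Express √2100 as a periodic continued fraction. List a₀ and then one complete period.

a₀ = ⌊√2100⌋ = 45.
With m₀=0, d₀=1 and mₖ₊₁ = dₖaₖ − mₖ, dₖ₊₁ = (n − mₖ₊₁²)/dₖ, aₖ₊₁ = ⌊(a₀+mₖ₊₁)/dₖ₊₁⌋:
  k=1: m=45, d=75, a=1
  k=2: m=30, d=16, a=4
  k=3: m=34, d=59, a=1
  k=4: m=25, d=25, a=2
  k=5: m=25, d=59, a=1
  k=6: m=34, d=16, a=4
  k=7: m=30, d=75, a=1
  k=8: m=45, d=1, a=90
d=1 and a=2a₀=90 at k=8, so the next step gives (m, d) = (45, 75) again — its k=1 value — and the period has length 8.

[45; 1, 4, 1, 2, 1, 4, 1, 90]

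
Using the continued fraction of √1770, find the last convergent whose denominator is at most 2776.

√1770 = [42; 14, 84, …] (period length 2).
Convergents:
  p_0/q_0 = 42/1
  p_1/q_1 = 589/14
  p_2/q_2 = 49518/1177
  p_3/q_3 = 693841/16492
q_2 = 1177 ≤ 2776 < 16492 = q_3, so the answer is 49518/1177.

49518/1177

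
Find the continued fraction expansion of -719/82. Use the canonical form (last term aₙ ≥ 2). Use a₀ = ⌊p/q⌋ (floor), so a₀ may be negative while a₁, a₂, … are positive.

[-9; 4, 3, 6]

-719 = -9*82 + 19
82 = 4*19 + 6
19 = 3*6 + 1
6 = 6*1 + 0  (stop)
So -719/82 = [-9; 4, 3, 6].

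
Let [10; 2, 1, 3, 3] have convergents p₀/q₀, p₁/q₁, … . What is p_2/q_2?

31/3

Using pₖ = aₖpₖ₋₁ + pₖ₋₂, qₖ = aₖqₖ₋₁ + qₖ₋₂ (with p₋₁=1, p₋₂=0, q₋₁=0, q₋₂=1):
  k=0: a=10, p=10, q=1
  k=1: a=2, p=21, q=2
  k=2: a=1, p=31, q=3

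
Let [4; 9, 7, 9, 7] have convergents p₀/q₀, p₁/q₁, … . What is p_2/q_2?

263/64

Using pₖ = aₖpₖ₋₁ + pₖ₋₂, qₖ = aₖqₖ₋₁ + qₖ₋₂ (with p₋₁=1, p₋₂=0, q₋₁=0, q₋₂=1):
  k=0: a=4, p=4, q=1
  k=1: a=9, p=37, q=9
  k=2: a=7, p=263, q=64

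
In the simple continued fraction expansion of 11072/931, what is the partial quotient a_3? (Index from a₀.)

3

11072 = 11·931 + 831   →  a_0 = 11
931 = 1·831 + 100   →  a_1 = 1
831 = 8·100 + 31   →  a_2 = 8
100 = 3·31 + 7   →  a_3 = 3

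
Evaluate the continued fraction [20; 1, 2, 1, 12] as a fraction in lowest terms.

1058/51

Using pₖ = aₖpₖ₋₁ + pₖ₋₂ and qₖ = aₖqₖ₋₁ + qₖ₋₂:
  k=0: a=20, p=20, q=1
  k=1: a=1, p=21, q=1
  k=2: a=2, p=62, q=3
  k=3: a=1, p=83, q=4
  k=4: a=12, p=1058, q=51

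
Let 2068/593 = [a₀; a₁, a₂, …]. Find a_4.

2068 = 3·593 + 289   →  a_0 = 3
593 = 2·289 + 15   →  a_1 = 2
289 = 19·15 + 4   →  a_2 = 19
15 = 3·4 + 3   →  a_3 = 3
4 = 1·3 + 1   →  a_4 = 1

1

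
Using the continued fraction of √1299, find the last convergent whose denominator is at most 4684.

√1299 = [36; 24, 72, …] (period length 2).
Convergents:
  p_0/q_0 = 36/1
  p_1/q_1 = 865/24
  p_2/q_2 = 62316/1729
  p_3/q_3 = 1496449/41520
q_2 = 1729 ≤ 4684 < 41520 = q_3, so the answer is 62316/1729.

62316/1729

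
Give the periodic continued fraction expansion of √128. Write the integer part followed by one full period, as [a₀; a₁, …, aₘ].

[11; 3, 5, 3, 22]

a₀ = ⌊√128⌋ = 11.
With m₀=0, d₀=1 and mₖ₊₁ = dₖaₖ − mₖ, dₖ₊₁ = (n − mₖ₊₁²)/dₖ, aₖ₊₁ = ⌊(a₀+mₖ₊₁)/dₖ₊₁⌋:
  k=1: m=11, d=7, a=3
  k=2: m=10, d=4, a=5
  k=3: m=10, d=7, a=3
  k=4: m=11, d=1, a=22
d=1 and a=2a₀=22 at k=4, so the next step gives (m, d) = (11, 7) again — its k=1 value — and the period has length 4.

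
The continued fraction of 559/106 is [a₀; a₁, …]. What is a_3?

559 = 5·106 + 29   →  a_0 = 5
106 = 3·29 + 19   →  a_1 = 3
29 = 1·19 + 10   →  a_2 = 1
19 = 1·10 + 9   →  a_3 = 1

1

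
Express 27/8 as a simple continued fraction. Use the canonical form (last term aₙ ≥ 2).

27 = 3·8 + 3
8 = 2·3 + 2
3 = 1·2 + 1
2 = 2·1 + 0  (stop)
So 27/8 = [3; 2, 1, 2].

[3; 2, 1, 2]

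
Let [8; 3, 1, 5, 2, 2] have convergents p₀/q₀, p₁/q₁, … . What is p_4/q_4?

Using pₖ = aₖpₖ₋₁ + pₖ₋₂, qₖ = aₖqₖ₋₁ + qₖ₋₂ (with p₋₁=1, p₋₂=0, q₋₁=0, q₋₂=1):
  k=0: a=8, p=8, q=1
  k=1: a=3, p=25, q=3
  k=2: a=1, p=33, q=4
  k=3: a=5, p=190, q=23
  k=4: a=2, p=413, q=50

413/50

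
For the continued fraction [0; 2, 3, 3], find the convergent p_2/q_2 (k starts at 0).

Using pₖ = aₖpₖ₋₁ + pₖ₋₂, qₖ = aₖqₖ₋₁ + qₖ₋₂ (with p₋₁=1, p₋₂=0, q₋₁=0, q₋₂=1):
  k=0: a=0, p=0, q=1
  k=1: a=2, p=1, q=2
  k=2: a=3, p=3, q=7

3/7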